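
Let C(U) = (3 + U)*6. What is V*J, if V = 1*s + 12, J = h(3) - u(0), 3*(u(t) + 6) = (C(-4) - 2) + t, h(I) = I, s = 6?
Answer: 210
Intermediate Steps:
C(U) = 18 + 6*U
u(t) = -26/3 + t/3 (u(t) = -6 + (((18 + 6*(-4)) - 2) + t)/3 = -6 + (((18 - 24) - 2) + t)/3 = -6 + ((-6 - 2) + t)/3 = -6 + (-8 + t)/3 = -6 + (-8/3 + t/3) = -26/3 + t/3)
J = 35/3 (J = 3 - (-26/3 + (1/3)*0) = 3 - (-26/3 + 0) = 3 - 1*(-26/3) = 3 + 26/3 = 35/3 ≈ 11.667)
V = 18 (V = 1*6 + 12 = 6 + 12 = 18)
V*J = 18*(35/3) = 210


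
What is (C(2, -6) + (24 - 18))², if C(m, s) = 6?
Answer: 144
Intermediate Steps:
(C(2, -6) + (24 - 18))² = (6 + (24 - 18))² = (6 + 6)² = 12² = 144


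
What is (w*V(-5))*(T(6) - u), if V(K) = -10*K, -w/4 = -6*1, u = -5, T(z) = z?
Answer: 13200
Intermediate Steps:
w = 24 (w = -(-24) = -4*(-6) = 24)
(w*V(-5))*(T(6) - u) = (24*(-10*(-5)))*(6 - 1*(-5)) = (24*50)*(6 + 5) = 1200*11 = 13200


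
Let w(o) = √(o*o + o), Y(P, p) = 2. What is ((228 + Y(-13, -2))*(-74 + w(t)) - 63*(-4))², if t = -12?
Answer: 288148624 - 15426560*√33 ≈ 1.9953e+8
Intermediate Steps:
w(o) = √(o + o²) (w(o) = √(o² + o) = √(o + o²))
((228 + Y(-13, -2))*(-74 + w(t)) - 63*(-4))² = ((228 + 2)*(-74 + √(-12*(1 - 12))) - 63*(-4))² = (230*(-74 + √(-12*(-11))) + 252)² = (230*(-74 + √132) + 252)² = (230*(-74 + 2*√33) + 252)² = ((-17020 + 460*√33) + 252)² = (-16768 + 460*√33)²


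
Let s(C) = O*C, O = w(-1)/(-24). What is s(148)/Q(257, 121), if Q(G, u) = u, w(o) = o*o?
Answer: -37/726 ≈ -0.050964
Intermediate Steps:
w(o) = o²
O = -1/24 (O = (-1)²/(-24) = 1*(-1/24) = -1/24 ≈ -0.041667)
s(C) = -C/24
s(148)/Q(257, 121) = -1/24*148/121 = -37/6*1/121 = -37/726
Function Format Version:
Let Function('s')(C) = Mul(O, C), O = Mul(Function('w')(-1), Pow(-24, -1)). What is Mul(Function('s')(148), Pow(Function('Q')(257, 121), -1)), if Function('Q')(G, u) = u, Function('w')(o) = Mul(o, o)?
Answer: Rational(-37, 726) ≈ -0.050964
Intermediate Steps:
Function('w')(o) = Pow(o, 2)
O = Rational(-1, 24) (O = Mul(Pow(-1, 2), Pow(-24, -1)) = Mul(1, Rational(-1, 24)) = Rational(-1, 24) ≈ -0.041667)
Function('s')(C) = Mul(Rational(-1, 24), C)
Mul(Function('s')(148), Pow(Function('Q')(257, 121), -1)) = Mul(Mul(Rational(-1, 24), 148), Pow(121, -1)) = Mul(Rational(-37, 6), Rational(1, 121)) = Rational(-37, 726)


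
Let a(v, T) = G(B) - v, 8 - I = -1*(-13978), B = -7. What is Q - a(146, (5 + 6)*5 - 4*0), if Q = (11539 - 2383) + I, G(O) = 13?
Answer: -4681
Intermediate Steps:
I = -13970 (I = 8 - (-1)*(-13978) = 8 - 1*13978 = 8 - 13978 = -13970)
a(v, T) = 13 - v
Q = -4814 (Q = (11539 - 2383) - 13970 = 9156 - 13970 = -4814)
Q - a(146, (5 + 6)*5 - 4*0) = -4814 - (13 - 1*146) = -4814 - (13 - 146) = -4814 - 1*(-133) = -4814 + 133 = -4681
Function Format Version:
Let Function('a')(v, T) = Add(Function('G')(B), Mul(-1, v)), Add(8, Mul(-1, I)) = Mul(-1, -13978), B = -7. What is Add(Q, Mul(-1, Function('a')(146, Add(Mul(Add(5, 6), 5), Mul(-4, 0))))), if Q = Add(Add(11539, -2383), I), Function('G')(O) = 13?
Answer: -4681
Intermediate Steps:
I = -13970 (I = Add(8, Mul(-1, Mul(-1, -13978))) = Add(8, Mul(-1, 13978)) = Add(8, -13978) = -13970)
Function('a')(v, T) = Add(13, Mul(-1, v))
Q = -4814 (Q = Add(Add(11539, -2383), -13970) = Add(9156, -13970) = -4814)
Add(Q, Mul(-1, Function('a')(146, Add(Mul(Add(5, 6), 5), Mul(-4, 0))))) = Add(-4814, Mul(-1, Add(13, Mul(-1, 146)))) = Add(-4814, Mul(-1, Add(13, -146))) = Add(-4814, Mul(-1, -133)) = Add(-4814, 133) = -4681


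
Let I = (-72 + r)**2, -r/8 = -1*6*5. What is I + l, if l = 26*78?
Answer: 30252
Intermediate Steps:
r = 240 (r = -8*(-1*6)*5 = -(-48)*5 = -8*(-30) = 240)
I = 28224 (I = (-72 + 240)**2 = 168**2 = 28224)
l = 2028
I + l = 28224 + 2028 = 30252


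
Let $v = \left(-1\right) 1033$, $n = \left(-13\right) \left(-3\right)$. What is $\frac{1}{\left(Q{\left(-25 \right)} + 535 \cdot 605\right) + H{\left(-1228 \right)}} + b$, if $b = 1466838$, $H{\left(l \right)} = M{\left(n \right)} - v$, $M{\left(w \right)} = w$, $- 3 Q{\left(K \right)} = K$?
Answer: $\frac{1429090390911}{974266} \approx 1.4668 \cdot 10^{6}$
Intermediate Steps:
$n = 39$
$Q{\left(K \right)} = - \frac{K}{3}$
$v = -1033$
$H{\left(l \right)} = 1072$ ($H{\left(l \right)} = 39 - -1033 = 39 + 1033 = 1072$)
$\frac{1}{\left(Q{\left(-25 \right)} + 535 \cdot 605\right) + H{\left(-1228 \right)}} + b = \frac{1}{\left(\left(- \frac{1}{3}\right) \left(-25\right) + 535 \cdot 605\right) + 1072} + 1466838 = \frac{1}{\left(\frac{25}{3} + 323675\right) + 1072} + 1466838 = \frac{1}{\frac{971050}{3} + 1072} + 1466838 = \frac{1}{\frac{974266}{3}} + 1466838 = \frac{3}{974266} + 1466838 = \frac{1429090390911}{974266}$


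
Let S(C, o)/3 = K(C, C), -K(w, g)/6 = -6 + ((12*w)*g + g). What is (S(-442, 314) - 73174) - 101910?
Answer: -42365644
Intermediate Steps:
K(w, g) = 36 - 6*g - 72*g*w (K(w, g) = -6*(-6 + ((12*w)*g + g)) = -6*(-6 + (12*g*w + g)) = -6*(-6 + (g + 12*g*w)) = -6*(-6 + g + 12*g*w) = 36 - 6*g - 72*g*w)
S(C, o) = 108 - 216*C**2 - 18*C (S(C, o) = 3*(36 - 6*C - 72*C*C) = 3*(36 - 6*C - 72*C**2) = 3*(36 - 72*C**2 - 6*C) = 108 - 216*C**2 - 18*C)
(S(-442, 314) - 73174) - 101910 = ((108 - 216*(-442)**2 - 18*(-442)) - 73174) - 101910 = ((108 - 216*195364 + 7956) - 73174) - 101910 = ((108 - 42198624 + 7956) - 73174) - 101910 = (-42190560 - 73174) - 101910 = -42263734 - 101910 = -42365644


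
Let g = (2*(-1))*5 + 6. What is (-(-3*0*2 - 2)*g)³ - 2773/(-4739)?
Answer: -2423595/4739 ≈ -511.42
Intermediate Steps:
g = -4 (g = -2*5 + 6 = -10 + 6 = -4)
(-(-3*0*2 - 2)*g)³ - 2773/(-4739) = (-(-3*0*2 - 2)*(-4))³ - 2773/(-4739) = (-(0*2 - 2)*(-4))³ - 2773*(-1)/4739 = (-(0 - 2)*(-4))³ - 1*(-2773/4739) = (-(-2)*(-4))³ + 2773/4739 = (-1*8)³ + 2773/4739 = (-8)³ + 2773/4739 = -512 + 2773/4739 = -2423595/4739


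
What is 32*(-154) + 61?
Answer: -4867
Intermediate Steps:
32*(-154) + 61 = -4928 + 61 = -4867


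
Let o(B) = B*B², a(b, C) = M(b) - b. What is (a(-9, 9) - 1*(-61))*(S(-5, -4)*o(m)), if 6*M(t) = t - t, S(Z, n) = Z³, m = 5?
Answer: -1093750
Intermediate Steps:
M(t) = 0 (M(t) = (t - t)/6 = (⅙)*0 = 0)
a(b, C) = -b (a(b, C) = 0 - b = -b)
o(B) = B³
(a(-9, 9) - 1*(-61))*(S(-5, -4)*o(m)) = (-1*(-9) - 1*(-61))*((-5)³*5³) = (9 + 61)*(-125*125) = 70*(-15625) = -1093750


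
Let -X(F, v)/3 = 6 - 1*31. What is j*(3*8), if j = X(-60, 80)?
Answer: 1800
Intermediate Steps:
X(F, v) = 75 (X(F, v) = -3*(6 - 1*31) = -3*(6 - 31) = -3*(-25) = 75)
j = 75
j*(3*8) = 75*(3*8) = 75*24 = 1800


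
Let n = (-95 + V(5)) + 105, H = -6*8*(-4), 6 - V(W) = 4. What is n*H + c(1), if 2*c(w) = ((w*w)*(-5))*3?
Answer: 4593/2 ≈ 2296.5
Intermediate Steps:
V(W) = 2 (V(W) = 6 - 1*4 = 6 - 4 = 2)
H = 192 (H = -48*(-4) = 192)
n = 12 (n = (-95 + 2) + 105 = -93 + 105 = 12)
c(w) = -15*w²/2 (c(w) = (((w*w)*(-5))*3)/2 = ((w²*(-5))*3)/2 = (-5*w²*3)/2 = (-15*w²)/2 = -15*w²/2)
n*H + c(1) = 12*192 - 15/2*1² = 2304 - 15/2*1 = 2304 - 15/2 = 4593/2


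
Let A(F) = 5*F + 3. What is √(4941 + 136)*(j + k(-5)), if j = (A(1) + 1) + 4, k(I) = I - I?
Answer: 13*√5077 ≈ 926.29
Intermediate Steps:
k(I) = 0
A(F) = 3 + 5*F
j = 13 (j = ((3 + 5*1) + 1) + 4 = ((3 + 5) + 1) + 4 = (8 + 1) + 4 = 9 + 4 = 13)
√(4941 + 136)*(j + k(-5)) = √(4941 + 136)*(13 + 0) = √5077*13 = 13*√5077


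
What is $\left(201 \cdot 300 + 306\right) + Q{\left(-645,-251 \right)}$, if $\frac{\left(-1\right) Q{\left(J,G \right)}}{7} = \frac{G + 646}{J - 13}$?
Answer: $\frac{5697359}{94} \approx 60610.0$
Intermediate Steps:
$Q{\left(J,G \right)} = - \frac{7 \left(646 + G\right)}{-13 + J}$ ($Q{\left(J,G \right)} = - 7 \frac{G + 646}{J - 13} = - 7 \frac{646 + G}{-13 + J} = - \frac{7 \left(646 + G\right)}{-13 + J}$)
$\left(201 \cdot 300 + 306\right) + Q{\left(-645,-251 \right)} = \left(201 \cdot 300 + 306\right) + \frac{7 \left(-646 - -251\right)}{-13 - 645} = \left(60300 + 306\right) + \frac{7 \left(-646 + 251\right)}{-658} = 60606 + 7 \left(- \frac{1}{658}\right) \left(-395\right) = 60606 + \frac{395}{94} = \frac{5697359}{94}$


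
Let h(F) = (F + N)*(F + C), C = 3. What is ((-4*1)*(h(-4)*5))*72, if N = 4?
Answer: 0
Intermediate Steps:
h(F) = (3 + F)*(4 + F) (h(F) = (F + 4)*(F + 3) = (4 + F)*(3 + F) = (3 + F)*(4 + F))
((-4*1)*(h(-4)*5))*72 = ((-4*1)*((12 + (-4)² + 7*(-4))*5))*72 = -4*(12 + 16 - 28)*5*72 = -0*5*72 = -4*0*72 = 0*72 = 0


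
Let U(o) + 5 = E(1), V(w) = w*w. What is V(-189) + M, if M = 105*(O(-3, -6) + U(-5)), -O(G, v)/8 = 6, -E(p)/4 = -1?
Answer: 30576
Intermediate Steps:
E(p) = 4 (E(p) = -4*(-1) = 4)
V(w) = w²
U(o) = -1 (U(o) = -5 + 4 = -1)
O(G, v) = -48 (O(G, v) = -8*6 = -48)
M = -5145 (M = 105*(-48 - 1) = 105*(-49) = -5145)
V(-189) + M = (-189)² - 5145 = 35721 - 5145 = 30576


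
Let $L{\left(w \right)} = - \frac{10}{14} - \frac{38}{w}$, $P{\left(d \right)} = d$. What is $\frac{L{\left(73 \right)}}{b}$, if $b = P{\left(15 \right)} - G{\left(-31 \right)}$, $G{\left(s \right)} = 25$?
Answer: $\frac{631}{5110} \approx 0.12348$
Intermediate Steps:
$L{\left(w \right)} = - \frac{5}{7} - \frac{38}{w}$ ($L{\left(w \right)} = \left(-10\right) \frac{1}{14} - \frac{38}{w} = - \frac{5}{7} - \frac{38}{w}$)
$b = -10$ ($b = 15 - 25 = -10$)
$\frac{L{\left(73 \right)}}{b} = \frac{- \frac{5}{7} - \frac{38}{73}}{-10} = \left(- \frac{5}{7} - \frac{38}{73}\right) \left(- \frac{1}{10}\right) = \left(- \frac{631}{511}\right) \left(- \frac{1}{10}\right) = \frac{631}{5110}$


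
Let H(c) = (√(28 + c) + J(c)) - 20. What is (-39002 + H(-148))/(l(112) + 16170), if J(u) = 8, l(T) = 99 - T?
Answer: -39014/16157 + 2*I*√30/16157 ≈ -2.4147 + 0.000678*I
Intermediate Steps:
H(c) = -12 + √(28 + c) (H(c) = (√(28 + c) + 8) - 20 = (8 + √(28 + c)) - 20 = -12 + √(28 + c))
(-39002 + H(-148))/(l(112) + 16170) = (-39002 + (-12 + √(28 - 148)))/((99 - 1*112) + 16170) = (-39002 + (-12 + √(-120)))/((99 - 112) + 16170) = (-39002 + (-12 + 2*I*√30))/(-13 + 16170) = (-39014 + 2*I*√30)/16157 = (-39014 + 2*I*√30)*(1/16157) = -39014/16157 + 2*I*√30/16157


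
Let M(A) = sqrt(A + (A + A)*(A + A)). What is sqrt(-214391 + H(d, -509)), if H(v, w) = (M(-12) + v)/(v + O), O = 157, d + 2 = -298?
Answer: sqrt(-4384038659 - 286*sqrt(141))/143 ≈ 463.02*I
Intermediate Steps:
d = -300 (d = -2 - 298 = -300)
M(A) = sqrt(A + 4*A**2) (M(A) = sqrt(A + (2*A)*(2*A)) = sqrt(A + 4*A**2))
H(v, w) = (v + 2*sqrt(141))/(157 + v) (H(v, w) = (sqrt(-12*(1 + 4*(-12))) + v)/(v + 157) = (sqrt(-12*(1 - 48)) + v)/(157 + v) = (sqrt(-12*(-47)) + v)/(157 + v) = (sqrt(564) + v)/(157 + v) = (2*sqrt(141) + v)/(157 + v) = (v + 2*sqrt(141))/(157 + v))
sqrt(-214391 + H(d, -509)) = sqrt(-214391 + (-300 + 2*sqrt(141))/(157 - 300)) = sqrt(-214391 + (-300 + 2*sqrt(141))/(-143)) = sqrt(-214391 - (-300 + 2*sqrt(141))/143) = sqrt(-214391 + (300/143 - 2*sqrt(141)/143)) = sqrt(-30657613/143 - 2*sqrt(141)/143)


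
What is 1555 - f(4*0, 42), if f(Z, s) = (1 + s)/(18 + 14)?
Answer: 49717/32 ≈ 1553.7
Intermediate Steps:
f(Z, s) = 1/32 + s/32 (f(Z, s) = (1 + s)/32 = (1 + s)*(1/32) = 1/32 + s/32)
1555 - f(4*0, 42) = 1555 - (1/32 + (1/32)*42) = 1555 - (1/32 + 21/16) = 1555 - 1*43/32 = 1555 - 43/32 = 49717/32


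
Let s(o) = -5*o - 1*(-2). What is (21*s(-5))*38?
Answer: 21546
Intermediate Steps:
s(o) = 2 - 5*o (s(o) = -5*o + 2 = 2 - 5*o)
(21*s(-5))*38 = (21*(2 - 5*(-5)))*38 = (21*(2 + 25))*38 = (21*27)*38 = 567*38 = 21546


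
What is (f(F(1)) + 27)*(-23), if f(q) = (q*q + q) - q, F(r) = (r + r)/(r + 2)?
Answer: -5681/9 ≈ -631.22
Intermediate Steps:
F(r) = 2*r/(2 + r) (F(r) = (2*r)/(2 + r) = 2*r/(2 + r))
f(q) = q² (f(q) = (q² + q) - q = (q + q²) - q = q²)
(f(F(1)) + 27)*(-23) = ((2*1/(2 + 1))² + 27)*(-23) = ((2*1/3)² + 27)*(-23) = ((2*1*(⅓))² + 27)*(-23) = ((⅔)² + 27)*(-23) = (4/9 + 27)*(-23) = (247/9)*(-23) = -5681/9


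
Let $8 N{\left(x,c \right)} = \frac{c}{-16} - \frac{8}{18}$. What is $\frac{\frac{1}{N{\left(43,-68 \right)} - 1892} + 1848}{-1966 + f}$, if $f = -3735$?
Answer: $- \frac{1006714344}{3105671059} \approx -0.32415$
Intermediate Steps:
$N{\left(x,c \right)} = - \frac{1}{18} - \frac{c}{128}$ ($N{\left(x,c \right)} = \frac{\frac{c}{-16} - \frac{8}{18}}{8} = \frac{c \left(- \frac{1}{16}\right) - \frac{4}{9}}{8} = \frac{- \frac{c}{16} - \frac{4}{9}}{8} = \frac{- \frac{4}{9} - \frac{c}{16}}{8} = - \frac{1}{18} - \frac{c}{128}$)
$\frac{\frac{1}{N{\left(43,-68 \right)} - 1892} + 1848}{-1966 + f} = \frac{\frac{1}{\left(- \frac{1}{18} - - \frac{17}{32}\right) - 1892} + 1848}{-1966 - 3735} = \frac{\frac{1}{\left(- \frac{1}{18} + \frac{17}{32}\right) - 1892} + 1848}{-5701} = \left(\frac{1}{\frac{137}{288} - 1892} + 1848\right) \left(- \frac{1}{5701}\right) = \left(\frac{1}{- \frac{544759}{288}} + 1848\right) \left(- \frac{1}{5701}\right) = \left(- \frac{288}{544759} + 1848\right) \left(- \frac{1}{5701}\right) = \frac{1006714344}{544759} \left(- \frac{1}{5701}\right) = - \frac{1006714344}{3105671059}$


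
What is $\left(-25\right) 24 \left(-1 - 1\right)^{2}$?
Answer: $-2400$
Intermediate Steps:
$\left(-25\right) 24 \left(-1 - 1\right)^{2} = - 600 \left(-2\right)^{2} = \left(-600\right) 4 = -2400$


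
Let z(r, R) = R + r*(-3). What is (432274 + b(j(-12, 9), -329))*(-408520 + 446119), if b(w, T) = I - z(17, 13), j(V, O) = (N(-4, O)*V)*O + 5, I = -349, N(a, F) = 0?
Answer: 16241376837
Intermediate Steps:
z(r, R) = R - 3*r
j(V, O) = 5 (j(V, O) = (0*V)*O + 5 = 0*O + 5 = 0 + 5 = 5)
b(w, T) = -311 (b(w, T) = -349 - (13 - 3*17) = -349 - (13 - 51) = -349 - 1*(-38) = -349 + 38 = -311)
(432274 + b(j(-12, 9), -329))*(-408520 + 446119) = (432274 - 311)*(-408520 + 446119) = 431963*37599 = 16241376837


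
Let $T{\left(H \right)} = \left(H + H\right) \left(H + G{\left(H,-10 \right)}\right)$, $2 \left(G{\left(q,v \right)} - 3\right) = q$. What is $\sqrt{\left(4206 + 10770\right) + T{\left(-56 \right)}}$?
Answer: $12 \sqrt{167} \approx 155.07$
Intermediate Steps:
$G{\left(q,v \right)} = 3 + \frac{q}{2}$
$T{\left(H \right)} = 2 H \left(3 + \frac{3 H}{2}\right)$ ($T{\left(H \right)} = \left(H + H\right) \left(H + \left(3 + \frac{H}{2}\right)\right) = 2 H \left(3 + \frac{3 H}{2}\right)$)
$\sqrt{\left(4206 + 10770\right) + T{\left(-56 \right)}} = \sqrt{\left(4206 + 10770\right) + 3 \left(-56\right) \left(2 - 56\right)} = \sqrt{14976 + 3 \left(-56\right) \left(-54\right)} = \sqrt{14976 + 9072} = \sqrt{24048} = 12 \sqrt{167}$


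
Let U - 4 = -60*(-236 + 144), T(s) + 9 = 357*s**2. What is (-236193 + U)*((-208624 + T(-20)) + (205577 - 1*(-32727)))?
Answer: -39783713099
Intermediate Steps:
T(s) = -9 + 357*s**2
U = 5524 (U = 4 - 60*(-236 + 144) = 4 - 60*(-92) = 4 + 5520 = 5524)
(-236193 + U)*((-208624 + T(-20)) + (205577 - 1*(-32727))) = (-236193 + 5524)*((-208624 + (-9 + 357*(-20)**2)) + (205577 - 1*(-32727))) = -230669*((-208624 + (-9 + 357*400)) + (205577 + 32727)) = -230669*((-208624 + (-9 + 142800)) + 238304) = -230669*((-208624 + 142791) + 238304) = -230669*(-65833 + 238304) = -230669*172471 = -39783713099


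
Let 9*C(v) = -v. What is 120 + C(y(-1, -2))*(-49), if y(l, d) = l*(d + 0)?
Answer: 1178/9 ≈ 130.89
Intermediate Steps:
y(l, d) = d*l (y(l, d) = l*d = d*l)
C(v) = -v/9 (C(v) = (-v)/9 = -v/9)
120 + C(y(-1, -2))*(-49) = 120 - (-2)*(-1)/9*(-49) = 120 - ⅑*2*(-49) = 120 - 2/9*(-49) = 120 + 98/9 = 1178/9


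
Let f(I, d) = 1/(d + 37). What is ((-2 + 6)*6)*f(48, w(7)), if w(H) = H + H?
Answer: 8/17 ≈ 0.47059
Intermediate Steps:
w(H) = 2*H
f(I, d) = 1/(37 + d)
((-2 + 6)*6)*f(48, w(7)) = ((-2 + 6)*6)/(37 + 2*7) = (4*6)/(37 + 14) = 24/51 = 24*(1/51) = 8/17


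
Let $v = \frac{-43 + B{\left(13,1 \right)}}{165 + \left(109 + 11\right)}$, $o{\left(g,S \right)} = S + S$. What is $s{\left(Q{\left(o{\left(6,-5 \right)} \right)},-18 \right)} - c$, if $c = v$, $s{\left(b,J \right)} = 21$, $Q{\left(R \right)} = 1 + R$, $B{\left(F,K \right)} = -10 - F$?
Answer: $\frac{2017}{95} \approx 21.232$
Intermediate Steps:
$o{\left(g,S \right)} = 2 S$
$v = - \frac{22}{95}$ ($v = \frac{-43 - 23}{165 + \left(109 + 11\right)} = \frac{-43 - 23}{165 + 120} = \frac{-43 - 23}{285} = \left(-66\right) \frac{1}{285} = - \frac{22}{95} \approx -0.23158$)
$c = - \frac{22}{95} \approx -0.23158$
$s{\left(Q{\left(o{\left(6,-5 \right)} \right)},-18 \right)} - c = 21 - - \frac{22}{95} = 21 + \frac{22}{95} = \frac{2017}{95}$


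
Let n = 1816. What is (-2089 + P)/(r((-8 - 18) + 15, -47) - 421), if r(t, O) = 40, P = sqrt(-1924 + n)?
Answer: 2089/381 - 2*I*sqrt(3)/127 ≈ 5.4829 - 0.027276*I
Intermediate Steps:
P = 6*I*sqrt(3) (P = sqrt(-1924 + 1816) = sqrt(-108) = 6*I*sqrt(3) ≈ 10.392*I)
(-2089 + P)/(r((-8 - 18) + 15, -47) - 421) = (-2089 + 6*I*sqrt(3))/(40 - 421) = (-2089 + 6*I*sqrt(3))/(-381) = (-2089 + 6*I*sqrt(3))*(-1/381) = 2089/381 - 2*I*sqrt(3)/127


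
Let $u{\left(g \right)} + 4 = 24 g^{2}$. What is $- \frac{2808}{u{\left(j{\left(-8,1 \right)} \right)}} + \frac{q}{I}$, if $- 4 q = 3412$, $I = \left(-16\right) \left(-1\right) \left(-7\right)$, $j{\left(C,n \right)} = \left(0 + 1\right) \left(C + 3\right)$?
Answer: $\frac{48473}{16688} \approx 2.9047$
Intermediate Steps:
$j{\left(C,n \right)} = 3 + C$ ($j{\left(C,n \right)} = 1 \left(3 + C\right) = 3 + C$)
$I = -112$ ($I = 16 \left(-7\right) = -112$)
$q = -853$ ($q = \left(- \frac{1}{4}\right) 3412 = -853$)
$u{\left(g \right)} = -4 + 24 g^{2}$
$- \frac{2808}{u{\left(j{\left(-8,1 \right)} \right)}} + \frac{q}{I} = - \frac{2808}{-4 + 24 \left(3 - 8\right)^{2}} - \frac{853}{-112} = - \frac{2808}{-4 + 24 \left(-5\right)^{2}} - - \frac{853}{112} = - \frac{2808}{-4 + 24 \cdot 25} + \frac{853}{112} = - \frac{2808}{-4 + 600} + \frac{853}{112} = - \frac{2808}{596} + \frac{853}{112} = \left(-2808\right) \frac{1}{596} + \frac{853}{112} = - \frac{702}{149} + \frac{853}{112} = \frac{48473}{16688}$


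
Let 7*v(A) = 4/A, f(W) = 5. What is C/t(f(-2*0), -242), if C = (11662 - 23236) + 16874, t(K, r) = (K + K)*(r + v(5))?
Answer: -9275/4233 ≈ -2.1911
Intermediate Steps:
v(A) = 4/(7*A) (v(A) = (4/A)/7 = 4/(7*A))
t(K, r) = 2*K*(4/35 + r) (t(K, r) = (K + K)*(r + (4/7)/5) = (2*K)*(r + (4/7)*(⅕)) = (2*K)*(r + 4/35) = (2*K)*(4/35 + r) = 2*K*(4/35 + r))
C = 5300 (C = -11574 + 16874 = 5300)
C/t(f(-2*0), -242) = 5300/(((2/35)*5*(4 + 35*(-242)))) = 5300/(((2/35)*5*(4 - 8470))) = 5300/(((2/35)*5*(-8466))) = 5300/(-16932/7) = 5300*(-7/16932) = -9275/4233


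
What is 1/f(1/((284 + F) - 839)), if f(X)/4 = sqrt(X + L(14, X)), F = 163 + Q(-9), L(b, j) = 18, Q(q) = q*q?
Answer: sqrt(1740667)/22388 ≈ 0.058931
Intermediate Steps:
Q(q) = q**2
F = 244 (F = 163 + (-9)**2 = 163 + 81 = 244)
f(X) = 4*sqrt(18 + X) (f(X) = 4*sqrt(X + 18) = 4*sqrt(18 + X))
1/f(1/((284 + F) - 839)) = 1/(4*sqrt(18 + 1/((284 + 244) - 839))) = 1/(4*sqrt(18 + 1/(528 - 839))) = 1/(4*sqrt(18 + 1/(-311))) = 1/(4*sqrt(18 - 1/311)) = 1/(4*sqrt(5597/311)) = 1/(4*(sqrt(1740667)/311)) = 1/(4*sqrt(1740667)/311) = sqrt(1740667)/22388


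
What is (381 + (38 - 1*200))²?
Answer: 47961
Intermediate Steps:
(381 + (38 - 1*200))² = (381 + (38 - 200))² = (381 - 162)² = 219² = 47961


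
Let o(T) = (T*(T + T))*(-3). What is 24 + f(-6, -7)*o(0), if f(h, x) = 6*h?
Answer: 24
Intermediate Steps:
o(T) = -6*T² (o(T) = (T*(2*T))*(-3) = (2*T²)*(-3) = -6*T²)
24 + f(-6, -7)*o(0) = 24 + (6*(-6))*(-6*0²) = 24 - (-216)*0 = 24 - 36*0 = 24 + 0 = 24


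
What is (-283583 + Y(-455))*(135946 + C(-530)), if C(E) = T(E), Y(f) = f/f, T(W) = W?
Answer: -38401540112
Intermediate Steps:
Y(f) = 1
C(E) = E
(-283583 + Y(-455))*(135946 + C(-530)) = (-283583 + 1)*(135946 - 530) = -283582*135416 = -38401540112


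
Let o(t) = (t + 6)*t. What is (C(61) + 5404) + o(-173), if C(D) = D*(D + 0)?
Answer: 38016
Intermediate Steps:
o(t) = t*(6 + t) (o(t) = (6 + t)*t = t*(6 + t))
C(D) = D**2 (C(D) = D*D = D**2)
(C(61) + 5404) + o(-173) = (61**2 + 5404) - 173*(6 - 173) = (3721 + 5404) - 173*(-167) = 9125 + 28891 = 38016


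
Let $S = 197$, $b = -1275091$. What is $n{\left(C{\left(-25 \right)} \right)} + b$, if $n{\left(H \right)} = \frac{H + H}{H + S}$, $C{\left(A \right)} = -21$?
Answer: $- \frac{112208029}{88} \approx -1.2751 \cdot 10^{6}$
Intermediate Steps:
$n{\left(H \right)} = \frac{2 H}{197 + H}$ ($n{\left(H \right)} = \frac{H + H}{H + 197} = \frac{2 H}{197 + H}$)
$n{\left(C{\left(-25 \right)} \right)} + b = 2 \left(-21\right) \frac{1}{197 - 21} - 1275091 = 2 \left(-21\right) \frac{1}{176} - 1275091 = - \frac{21}{88} - 1275091 = - \frac{112208029}{88}$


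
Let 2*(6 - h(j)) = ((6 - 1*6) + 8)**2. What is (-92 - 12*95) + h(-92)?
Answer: -1258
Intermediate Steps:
h(j) = -26 (h(j) = 6 - ((6 - 1*6) + 8)**2/2 = 6 - ((6 - 6) + 8)**2/2 = 6 - (0 + 8)**2/2 = 6 - 1/2*8**2 = 6 - 1/2*64 = 6 - 32 = -26)
(-92 - 12*95) + h(-92) = (-92 - 12*95) - 26 = (-92 - 1140) - 26 = -1232 - 26 = -1258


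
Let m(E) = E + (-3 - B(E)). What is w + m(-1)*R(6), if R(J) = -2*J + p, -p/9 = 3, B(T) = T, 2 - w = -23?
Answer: 142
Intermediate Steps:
w = 25 (w = 2 - 1*(-23) = 2 + 23 = 25)
p = -27 (p = -9*3 = -27)
R(J) = -27 - 2*J (R(J) = -2*J - 27 = -27 - 2*J)
m(E) = -3 (m(E) = E + (-3 - E) = -3)
w + m(-1)*R(6) = 25 - 3*(-27 - 2*6) = 25 - 3*(-27 - 12) = 25 - 3*(-39) = 25 + 117 = 142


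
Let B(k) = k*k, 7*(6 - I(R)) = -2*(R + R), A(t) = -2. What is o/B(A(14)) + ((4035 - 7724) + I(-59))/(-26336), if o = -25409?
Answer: -1171023975/184352 ≈ -6352.1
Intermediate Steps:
I(R) = 6 + 4*R/7 (I(R) = 6 - (-2)*(R + R)/7 = 6 - (-2)*2*R/7 = 6 - (-4)*R/7 = 6 + 4*R/7)
B(k) = k²
o/B(A(14)) + ((4035 - 7724) + I(-59))/(-26336) = -25409/((-2)²) + ((4035 - 7724) + (6 + (4/7)*(-59)))/(-26336) = -25409/4 + (-3689 + (6 - 236/7))*(-1/26336) = -25409*¼ + (-3689 - 194/7)*(-1/26336) = -25409/4 - 26017/7*(-1/26336) = -25409/4 + 26017/184352 = -1171023975/184352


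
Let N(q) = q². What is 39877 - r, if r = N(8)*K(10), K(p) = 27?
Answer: 38149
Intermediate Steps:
r = 1728 (r = 8²*27 = 64*27 = 1728)
39877 - r = 39877 - 1*1728 = 39877 - 1728 = 38149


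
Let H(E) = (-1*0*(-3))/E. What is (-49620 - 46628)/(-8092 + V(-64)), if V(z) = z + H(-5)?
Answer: 24062/2039 ≈ 11.801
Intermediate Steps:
H(E) = 0 (H(E) = (0*(-3))/E = 0/E = 0)
V(z) = z (V(z) = z + 0 = z)
(-49620 - 46628)/(-8092 + V(-64)) = (-49620 - 46628)/(-8092 - 64) = -96248/(-8156) = -96248*(-1/8156) = 24062/2039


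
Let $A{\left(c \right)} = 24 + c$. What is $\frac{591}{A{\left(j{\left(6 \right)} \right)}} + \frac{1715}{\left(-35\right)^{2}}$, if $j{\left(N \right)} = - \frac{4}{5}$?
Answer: $\frac{15587}{580} \approx 26.874$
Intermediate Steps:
$j{\left(N \right)} = - \frac{4}{5}$ ($j{\left(N \right)} = \left(-4\right) \frac{1}{5} = - \frac{4}{5}$)
$\frac{591}{A{\left(j{\left(6 \right)} \right)}} + \frac{1715}{\left(-35\right)^{2}} = \frac{591}{24 - \frac{4}{5}} + \frac{1715}{\left(-35\right)^{2}} = \frac{591}{\frac{116}{5}} + \frac{1715}{1225} = 591 \cdot \frac{5}{116} + 1715 \cdot \frac{1}{1225} = \frac{2955}{116} + \frac{7}{5} = \frac{15587}{580}$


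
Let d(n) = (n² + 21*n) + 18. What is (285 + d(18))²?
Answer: 1010025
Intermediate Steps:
d(n) = 18 + n² + 21*n
(285 + d(18))² = (285 + (18 + 18² + 21*18))² = (285 + (18 + 324 + 378))² = (285 + 720)² = 1005² = 1010025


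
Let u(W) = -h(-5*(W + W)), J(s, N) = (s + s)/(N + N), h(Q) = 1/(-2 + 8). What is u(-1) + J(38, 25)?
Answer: 203/150 ≈ 1.3533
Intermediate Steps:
h(Q) = ⅙ (h(Q) = 1/6 = ⅙)
J(s, N) = s/N (J(s, N) = (2*s)/((2*N)) = (2*s)*(1/(2*N)) = s/N)
u(W) = -⅙ (u(W) = -1*⅙ = -⅙)
u(-1) + J(38, 25) = -⅙ + 38/25 = 203/150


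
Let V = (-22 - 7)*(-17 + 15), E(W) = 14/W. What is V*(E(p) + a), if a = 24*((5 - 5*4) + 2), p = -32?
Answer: -144971/8 ≈ -18121.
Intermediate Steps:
a = -312 (a = 24*((5 - 20) + 2) = 24*(-15 + 2) = 24*(-13) = -312)
V = 58 (V = -29*(-2) = 58)
V*(E(p) + a) = 58*(14/(-32) - 312) = 58*(14*(-1/32) - 312) = 58*(-7/16 - 312) = 58*(-4999/16) = -144971/8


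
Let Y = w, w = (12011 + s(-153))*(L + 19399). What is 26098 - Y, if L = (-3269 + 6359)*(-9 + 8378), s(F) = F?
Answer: -306880377424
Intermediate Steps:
L = 25860210 (L = 3090*8369 = 25860210)
w = 306880403522 (w = (12011 - 153)*(25860210 + 19399) = 11858*25879609 = 306880403522)
Y = 306880403522
26098 - Y = 26098 - 1*306880403522 = 26098 - 306880403522 = -306880377424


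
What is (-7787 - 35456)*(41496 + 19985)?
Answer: -2658622883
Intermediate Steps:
(-7787 - 35456)*(41496 + 19985) = -43243*61481 = -2658622883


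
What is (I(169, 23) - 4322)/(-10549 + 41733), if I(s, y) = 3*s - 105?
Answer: -245/1949 ≈ -0.12571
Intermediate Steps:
I(s, y) = -105 + 3*s
(I(169, 23) - 4322)/(-10549 + 41733) = ((-105 + 3*169) - 4322)/(-10549 + 41733) = ((-105 + 507) - 4322)/31184 = (402 - 4322)*(1/31184) = -3920*1/31184 = -245/1949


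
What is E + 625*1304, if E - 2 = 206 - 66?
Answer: 815142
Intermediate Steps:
E = 142 (E = 2 + (206 - 66) = 2 + 140 = 142)
E + 625*1304 = 142 + 625*1304 = 142 + 815000 = 815142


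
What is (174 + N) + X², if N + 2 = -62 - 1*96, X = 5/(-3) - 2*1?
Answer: 247/9 ≈ 27.444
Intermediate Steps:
X = -11/3 (X = 5*(-⅓) - 2 = -5/3 - 2 = -11/3 ≈ -3.6667)
N = -160 (N = -2 + (-62 - 1*96) = -2 + (-62 - 96) = -2 - 158 = -160)
(174 + N) + X² = (174 - 160) + (-11/3)² = 14 + 121/9 = 247/9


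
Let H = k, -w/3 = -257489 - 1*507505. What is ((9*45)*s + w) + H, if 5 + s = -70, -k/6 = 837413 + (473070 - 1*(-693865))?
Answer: -9761481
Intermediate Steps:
w = 2294982 (w = -3*(-257489 - 1*507505) = -3*(-257489 - 507505) = -3*(-764994) = 2294982)
k = -12026088 (k = -6*(837413 + (473070 - 1*(-693865))) = -6*(837413 + (473070 + 693865)) = -6*(837413 + 1166935) = -6*2004348 = -12026088)
s = -75 (s = -5 - 70 = -75)
H = -12026088
((9*45)*s + w) + H = ((9*45)*(-75) + 2294982) - 12026088 = (405*(-75) + 2294982) - 12026088 = (-30375 + 2294982) - 12026088 = 2264607 - 12026088 = -9761481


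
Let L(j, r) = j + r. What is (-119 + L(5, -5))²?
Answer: 14161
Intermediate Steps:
(-119 + L(5, -5))² = (-119 + (5 - 5))² = (-119 + 0)² = (-119)² = 14161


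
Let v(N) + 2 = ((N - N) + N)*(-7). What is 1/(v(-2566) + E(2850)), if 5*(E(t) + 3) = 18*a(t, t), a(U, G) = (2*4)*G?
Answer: 1/100037 ≈ 9.9963e-6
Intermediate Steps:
v(N) = -2 - 7*N (v(N) = -2 + ((N - N) + N)*(-7) = -2 + (0 + N)*(-7) = -2 + N*(-7) = -2 - 7*N)
a(U, G) = 8*G
E(t) = -3 + 144*t/5 (E(t) = -3 + (18*(8*t))/5 = -3 + (144*t)/5 = -3 + 144*t/5)
1/(v(-2566) + E(2850)) = 1/((-2 - 7*(-2566)) + (-3 + (144/5)*2850)) = 1/((-2 + 17962) + (-3 + 82080)) = 1/(17960 + 82077) = 1/100037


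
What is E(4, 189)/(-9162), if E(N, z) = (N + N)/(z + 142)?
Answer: -4/1516311 ≈ -2.6380e-6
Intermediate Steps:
E(N, z) = 2*N/(142 + z) (E(N, z) = (2*N)/(142 + z) = 2*N/(142 + z))
E(4, 189)/(-9162) = (2*4/(142 + 189))/(-9162) = (2*4/331)*(-1/9162) = (2*4*(1/331))*(-1/9162) = (8/331)*(-1/9162) = -4/1516311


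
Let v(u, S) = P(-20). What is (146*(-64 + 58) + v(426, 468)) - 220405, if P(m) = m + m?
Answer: -221321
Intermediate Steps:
P(m) = 2*m
v(u, S) = -40 (v(u, S) = 2*(-20) = -40)
(146*(-64 + 58) + v(426, 468)) - 220405 = (146*(-64 + 58) - 40) - 220405 = (146*(-6) - 40) - 220405 = (-876 - 40) - 220405 = -916 - 220405 = -221321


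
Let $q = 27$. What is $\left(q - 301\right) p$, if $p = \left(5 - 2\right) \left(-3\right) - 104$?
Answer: $30962$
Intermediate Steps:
$p = -113$ ($p = 3 \left(-3\right) - 104 = -9 - 104 = -113$)
$\left(q - 301\right) p = \left(27 - 301\right) \left(-113\right) = \left(-274\right) \left(-113\right) = 30962$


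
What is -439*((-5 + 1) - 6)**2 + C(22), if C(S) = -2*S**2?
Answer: -44868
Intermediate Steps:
-439*((-5 + 1) - 6)**2 + C(22) = -439*((-5 + 1) - 6)**2 - 2*22**2 = -439*(-4 - 6)**2 - 2*484 = -439*(-10)**2 - 968 = -439*100 - 968 = -43900 - 968 = -44868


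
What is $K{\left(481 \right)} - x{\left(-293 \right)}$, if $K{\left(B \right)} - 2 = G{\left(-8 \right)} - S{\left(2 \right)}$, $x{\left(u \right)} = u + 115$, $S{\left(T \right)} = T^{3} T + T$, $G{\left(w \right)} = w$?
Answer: $154$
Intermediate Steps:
$S{\left(T \right)} = T + T^{4}$ ($S{\left(T \right)} = T^{4} + T = T + T^{4}$)
$x{\left(u \right)} = 115 + u$
$K{\left(B \right)} = -24$ ($K{\left(B \right)} = 2 - 26 = -24$)
$K{\left(481 \right)} - x{\left(-293 \right)} = -24 - \left(115 - 293\right) = -24 - -178 = -24 + 178 = 154$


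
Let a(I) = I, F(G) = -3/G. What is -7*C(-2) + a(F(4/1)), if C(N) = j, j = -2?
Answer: 53/4 ≈ 13.250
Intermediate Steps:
C(N) = -2
-7*C(-2) + a(F(4/1)) = -7*(-2) - 3/(4/1) = 14 - 3/(4*1) = 14 - 3/4 = 14 - 3*¼ = 14 - ¾ = 53/4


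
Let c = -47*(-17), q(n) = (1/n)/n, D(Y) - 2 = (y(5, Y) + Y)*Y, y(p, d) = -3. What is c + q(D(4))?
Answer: 28765/36 ≈ 799.03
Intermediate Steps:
D(Y) = 2 + Y*(-3 + Y) (D(Y) = 2 + (-3 + Y)*Y = 2 + Y*(-3 + Y))
q(n) = n**(-2) (q(n) = 1/(n*n) = n**(-2))
c = 799
c + q(D(4)) = 799 + (2 + 4**2 - 3*4)**(-2) = 799 + (2 + 16 - 12)**(-2) = 799 + 6**(-2) = 799 + 1/36 = 28765/36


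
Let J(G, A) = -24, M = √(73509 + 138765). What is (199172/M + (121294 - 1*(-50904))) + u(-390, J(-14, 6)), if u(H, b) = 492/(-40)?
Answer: 1721857/10 + 99586*√23586/35379 ≈ 1.7262e+5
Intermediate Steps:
M = 3*√23586 (M = √212274 = 3*√23586 ≈ 460.73)
u(H, b) = -123/10 (u(H, b) = 492*(-1/40) = -123/10)
(199172/M + (121294 - 1*(-50904))) + u(-390, J(-14, 6)) = (199172/((3*√23586)) + (121294 - 1*(-50904))) - 123/10 = (199172*(√23586/70758) + (121294 + 50904)) - 123/10 = (99586*√23586/35379 + 172198) - 123/10 = (172198 + 99586*√23586/35379) - 123/10 = 1721857/10 + 99586*√23586/35379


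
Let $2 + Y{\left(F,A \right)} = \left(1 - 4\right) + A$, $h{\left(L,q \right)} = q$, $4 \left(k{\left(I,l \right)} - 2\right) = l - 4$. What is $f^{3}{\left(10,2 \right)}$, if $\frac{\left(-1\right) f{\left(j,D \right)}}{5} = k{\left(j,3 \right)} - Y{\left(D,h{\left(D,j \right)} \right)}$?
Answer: $\frac{274625}{64} \approx 4291.0$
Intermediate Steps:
$k{\left(I,l \right)} = 1 + \frac{l}{4}$ ($k{\left(I,l \right)} = 2 + \frac{l - 4}{4} = 2 + \frac{-4 + l}{4} = 2 + \left(-1 + \frac{l}{4}\right) = 1 + \frac{l}{4}$)
$Y{\left(F,A \right)} = -5 + A$ ($Y{\left(F,A \right)} = -2 + \left(\left(1 - 4\right) + A\right) = -2 + \left(-3 + A\right) = -5 + A$)
$f{\left(j,D \right)} = - \frac{135}{4} + 5 j$ ($f{\left(j,D \right)} = - 5 \left(\left(1 + \frac{1}{4} \cdot 3\right) - \left(-5 + j\right)\right) = - 5 \left(\left(1 + \frac{3}{4}\right) - \left(-5 + j\right)\right) = - 5 \left(\frac{7}{4} - \left(-5 + j\right)\right) = - 5 \left(\frac{27}{4} - j\right) = - \frac{135}{4} + 5 j$)
$f^{3}{\left(10,2 \right)} = \left(- \frac{135}{4} + 5 \cdot 10\right)^{3} = \left(- \frac{135}{4} + 50\right)^{3} = \left(\frac{65}{4}\right)^{3} = \frac{274625}{64}$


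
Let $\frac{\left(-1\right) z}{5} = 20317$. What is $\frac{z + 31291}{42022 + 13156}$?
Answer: $- \frac{35147}{27589} \approx -1.274$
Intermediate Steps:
$z = -101585$ ($z = \left(-5\right) 20317 = -101585$)
$\frac{z + 31291}{42022 + 13156} = \frac{-101585 + 31291}{42022 + 13156} = - \frac{70294}{55178} = \left(-70294\right) \frac{1}{55178} = - \frac{35147}{27589}$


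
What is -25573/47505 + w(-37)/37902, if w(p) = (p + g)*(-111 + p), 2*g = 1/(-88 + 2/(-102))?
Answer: -176839298778/449033300855 ≈ -0.39382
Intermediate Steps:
g = -51/8978 (g = 1/(2*(-88 + 2/(-102))) = 1/(2*(-88 + 2*(-1/102))) = 1/(2*(-88 - 1/51)) = 1/(2*(-4489/51)) = (½)*(-51/4489) = -51/8978 ≈ -0.0056806)
w(p) = (-111 + p)*(-51/8978 + p) (w(p) = (p - 51/8978)*(-111 + p) = (-51/8978 + p)*(-111 + p) = (-111 + p)*(-51/8978 + p))
-25573/47505 + w(-37)/37902 = -25573/47505 + (5661/8978 + (-37)² - 996609/8978*(-37))/37902 = -25573*1/47505 + (5661/8978 + 1369 + 36874533/8978)*(1/37902) = -25573/47505 + (24585538/4489)*(1/37902) = -25573/47505 + 12292769/85071039 = -176839298778/449033300855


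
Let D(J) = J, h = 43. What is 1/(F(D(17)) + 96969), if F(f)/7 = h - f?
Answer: 1/97151 ≈ 1.0293e-5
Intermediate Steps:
F(f) = 301 - 7*f (F(f) = 7*(43 - f) = 301 - 7*f)
1/(F(D(17)) + 96969) = 1/((301 - 7*17) + 96969) = 1/((301 - 119) + 96969) = 1/(182 + 96969) = 1/97151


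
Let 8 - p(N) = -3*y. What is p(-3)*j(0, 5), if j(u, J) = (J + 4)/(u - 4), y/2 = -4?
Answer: 36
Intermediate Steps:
y = -8 (y = 2*(-4) = -8)
j(u, J) = (4 + J)/(-4 + u)
p(N) = -16 (p(N) = 8 - (-3)*(-8) = 8 - 1*24 = 8 - 24 = -16)
p(-3)*j(0, 5) = -16*(4 + 5)/(-4 + 0) = -16*9/(-4) = -(-4)*9 = -16*(-9/4) = 36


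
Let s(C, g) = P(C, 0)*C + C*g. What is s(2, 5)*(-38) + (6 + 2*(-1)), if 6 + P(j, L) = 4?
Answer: -224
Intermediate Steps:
P(j, L) = -2 (P(j, L) = -6 + 4 = -2)
s(C, g) = -2*C + C*g
s(2, 5)*(-38) + (6 + 2*(-1)) = (2*(-2 + 5))*(-38) + (6 + 2*(-1)) = (2*3)*(-38) + (6 - 2) = 6*(-38) + 4 = -228 + 4 = -224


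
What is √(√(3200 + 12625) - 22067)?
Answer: √(-22067 + 5*√633) ≈ 148.13*I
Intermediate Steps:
√(√(3200 + 12625) - 22067) = √(√15825 - 22067) = √(5*√633 - 22067) = √(-22067 + 5*√633)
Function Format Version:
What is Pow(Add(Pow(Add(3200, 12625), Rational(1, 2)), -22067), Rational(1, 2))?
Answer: Pow(Add(-22067, Mul(5, Pow(633, Rational(1, 2)))), Rational(1, 2)) ≈ Mul(148.13, I)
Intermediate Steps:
Pow(Add(Pow(Add(3200, 12625), Rational(1, 2)), -22067), Rational(1, 2)) = Pow(Add(Pow(15825, Rational(1, 2)), -22067), Rational(1, 2)) = Pow(Add(Mul(5, Pow(633, Rational(1, 2))), -22067), Rational(1, 2)) = Pow(Add(-22067, Mul(5, Pow(633, Rational(1, 2)))), Rational(1, 2))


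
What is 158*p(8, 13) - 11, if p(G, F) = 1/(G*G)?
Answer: -273/32 ≈ -8.5313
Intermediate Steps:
p(G, F) = G**(-2) (p(G, F) = 1/(G**2) = G**(-2))
158*p(8, 13) - 11 = 158/8**2 - 11 = 158*(1/64) - 11 = 79/32 - 11 = -273/32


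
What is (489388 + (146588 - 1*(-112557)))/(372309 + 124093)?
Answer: 748533/496402 ≈ 1.5079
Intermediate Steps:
(489388 + (146588 - 1*(-112557)))/(372309 + 124093) = (489388 + (146588 + 112557))/496402 = (489388 + 259145)*(1/496402) = 748533*(1/496402) = 748533/496402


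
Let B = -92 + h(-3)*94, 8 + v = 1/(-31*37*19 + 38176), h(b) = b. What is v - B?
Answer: 5996179/16383 ≈ 366.00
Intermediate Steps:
v = -131063/16383 (v = -8 + 1/(-31*37*19 + 38176) = -8 + 1/(-1147*19 + 38176) = -8 + 1/(-21793 + 38176) = -8 + 1/16383 = -131063/16383 ≈ -7.9999)
B = -374 (B = -92 - 3*94 = -92 - 282 = -374)
v - B = -131063/16383 - 1*(-374) = -131063/16383 + 374 = 5996179/16383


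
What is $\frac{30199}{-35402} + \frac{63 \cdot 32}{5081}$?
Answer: $- \frac{82070687}{179877562} \approx -0.45626$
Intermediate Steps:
$\frac{30199}{-35402} + \frac{63 \cdot 32}{5081} = 30199 \left(- \frac{1}{35402}\right) + 2016 \cdot \frac{1}{5081} = - \frac{30199}{35402} + \frac{2016}{5081} = - \frac{82070687}{179877562}$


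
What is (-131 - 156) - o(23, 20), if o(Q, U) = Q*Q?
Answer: -816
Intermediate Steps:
o(Q, U) = Q**2
(-131 - 156) - o(23, 20) = (-131 - 156) - 1*23**2 = -287 - 1*529 = -287 - 529 = -816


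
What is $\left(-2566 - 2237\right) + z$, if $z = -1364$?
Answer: $-6167$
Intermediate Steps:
$\left(-2566 - 2237\right) + z = \left(-2566 - 2237\right) - 1364 = -4803 - 1364 = -6167$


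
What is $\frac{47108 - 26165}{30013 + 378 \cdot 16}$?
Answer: $\frac{20943}{36061} \approx 0.58077$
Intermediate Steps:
$\frac{47108 - 26165}{30013 + 378 \cdot 16} = \frac{20943}{30013 + 6048} = \frac{20943}{36061}$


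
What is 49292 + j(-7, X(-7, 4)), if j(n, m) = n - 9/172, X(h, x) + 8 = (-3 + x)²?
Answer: 8477011/172 ≈ 49285.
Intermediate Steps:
X(h, x) = -8 + (-3 + x)²
j(n, m) = -9/172 + n (j(n, m) = n - 9*1/172 = n - 9/172 = -9/172 + n)
49292 + j(-7, X(-7, 4)) = 49292 + (-9/172 - 7) = 49292 - 1213/172 = 8477011/172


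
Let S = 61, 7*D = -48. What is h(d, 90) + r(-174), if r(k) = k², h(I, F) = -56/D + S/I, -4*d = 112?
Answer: 2543687/84 ≈ 30282.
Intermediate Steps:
D = -48/7 (D = (⅐)*(-48) = -48/7 ≈ -6.8571)
d = -28 (d = -¼*112 = -28)
h(I, F) = 49/6 + 61/I (h(I, F) = -56/(-48/7) + 61/I = -56*(-7/48) + 61/I = 49/6 + 61/I)
h(d, 90) + r(-174) = (49/6 + 61/(-28)) + (-174)² = (49/6 + 61*(-1/28)) + 30276 = (49/6 - 61/28) + 30276 = 503/84 + 30276 = 2543687/84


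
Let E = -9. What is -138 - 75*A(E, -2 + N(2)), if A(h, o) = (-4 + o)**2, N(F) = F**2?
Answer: -438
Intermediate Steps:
-138 - 75*A(E, -2 + N(2)) = -138 - 75*(-4 + (-2 + 2**2))**2 = -138 - 75*(-4 + (-2 + 4))**2 = -138 - 75*(-4 + 2)**2 = -138 - 75*(-2)**2 = -138 - 75*4 = -138 - 300 = -438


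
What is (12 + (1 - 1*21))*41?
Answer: -328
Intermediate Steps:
(12 + (1 - 1*21))*41 = (12 + (1 - 21))*41 = (12 - 20)*41 = -8*41 = -328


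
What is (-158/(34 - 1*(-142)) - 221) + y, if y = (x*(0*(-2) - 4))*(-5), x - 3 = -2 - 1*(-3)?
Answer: -12487/88 ≈ -141.90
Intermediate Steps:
x = 4 (x = 3 + (-2 - 1*(-3)) = 3 + (-2 + 3) = 3 + 1 = 4)
y = 80 (y = (4*(0*(-2) - 4))*(-5) = (4*(0 - 4))*(-5) = (4*(-4))*(-5) = -16*(-5) = 80)
(-158/(34 - 1*(-142)) - 221) + y = (-158/(34 - 1*(-142)) - 221) + 80 = (-158/(34 + 142) - 221) + 80 = (-158/176 - 221) + 80 = (-158*1/176 - 221) + 80 = (-79/88 - 221) + 80 = -19527/88 + 80 = -12487/88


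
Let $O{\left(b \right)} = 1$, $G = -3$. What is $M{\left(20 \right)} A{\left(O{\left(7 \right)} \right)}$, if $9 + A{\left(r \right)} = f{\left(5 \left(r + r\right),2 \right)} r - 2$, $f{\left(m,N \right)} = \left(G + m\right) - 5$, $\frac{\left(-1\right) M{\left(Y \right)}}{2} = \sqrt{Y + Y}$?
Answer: $36 \sqrt{10} \approx 113.84$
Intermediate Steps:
$M{\left(Y \right)} = - 2 \sqrt{2} \sqrt{Y}$ ($M{\left(Y \right)} = - 2 \sqrt{Y + Y} = - 2 \sqrt{2 Y} = - 2 \sqrt{2} \sqrt{Y}$)
$f{\left(m,N \right)} = -8 + m$ ($f{\left(m,N \right)} = \left(-3 + m\right) - 5 = -8 + m$)
$A{\left(r \right)} = -11 + r \left(-8 + 10 r\right)$ ($A{\left(r \right)} = -9 + \left(\left(-8 + 5 \left(r + r\right)\right) r - 2\right) = -9 + \left(\left(-8 + 5 \cdot 2 r\right) r - 2\right) = -9 + \left(\left(-8 + 10 r\right) r - 2\right) = -9 + \left(r \left(-8 + 10 r\right) - 2\right) = -9 + \left(-2 + r \left(-8 + 10 r\right)\right) = -11 + r \left(-8 + 10 r\right)$)
$M{\left(20 \right)} A{\left(O{\left(7 \right)} \right)} = - 2 \sqrt{2} \sqrt{20} \left(-11 + 2 \cdot 1 \left(-4 + 5 \cdot 1\right)\right) = - 2 \sqrt{2} \cdot 2 \sqrt{5} \left(-11 + 2 \cdot 1 \left(-4 + 5\right)\right) = - 4 \sqrt{10} \left(-11 + 2 \cdot 1 \cdot 1\right) = - 4 \sqrt{10} \left(-11 + 2\right) = - 4 \sqrt{10} \left(-9\right) = 36 \sqrt{10}$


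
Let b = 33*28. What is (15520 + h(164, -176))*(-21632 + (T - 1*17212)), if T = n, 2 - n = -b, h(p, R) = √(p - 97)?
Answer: -588487360 - 37918*√67 ≈ -5.8880e+8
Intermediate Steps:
b = 924
h(p, R) = √(-97 + p)
n = 926 (n = 2 - (-1)*924 = 2 - 1*(-924) = 2 + 924 = 926)
T = 926
(15520 + h(164, -176))*(-21632 + (T - 1*17212)) = (15520 + √(-97 + 164))*(-21632 + (926 - 1*17212)) = (15520 + √67)*(-21632 + (926 - 17212)) = (15520 + √67)*(-21632 - 16286) = (15520 + √67)*(-37918) = -588487360 - 37918*√67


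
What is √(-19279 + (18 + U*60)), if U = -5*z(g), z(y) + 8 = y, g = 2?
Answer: I*√17461 ≈ 132.14*I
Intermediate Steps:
z(y) = -8 + y
U = 30 (U = -5*(-8 + 2) = -5*(-6) = 30)
√(-19279 + (18 + U*60)) = √(-19279 + (18 + 30*60)) = √(-19279 + (18 + 1800)) = √(-19279 + 1818) = √(-17461) = I*√17461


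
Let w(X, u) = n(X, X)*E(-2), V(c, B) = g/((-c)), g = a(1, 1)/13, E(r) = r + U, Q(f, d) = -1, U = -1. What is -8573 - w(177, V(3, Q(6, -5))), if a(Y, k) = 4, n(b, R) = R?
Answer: -8042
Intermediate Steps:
E(r) = -1 + r (E(r) = r - 1 = -1 + r)
g = 4/13 ≈ 0.30769
V(c, B) = -4/(13*c) (V(c, B) = 4/(13*((-c))) = 4*(-1/c)/13 = -4/(13*c))
w(X, u) = -3*X (w(X, u) = X*(-1 - 2) = X*(-3) = -3*X)
-8573 - w(177, V(3, Q(6, -5))) = -8573 - (-3)*177 = -8573 - 1*(-531) = -8573 + 531 = -8042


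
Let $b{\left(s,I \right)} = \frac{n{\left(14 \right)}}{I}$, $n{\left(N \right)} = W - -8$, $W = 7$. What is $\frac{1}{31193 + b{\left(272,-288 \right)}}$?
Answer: $\frac{96}{2994523} \approx 3.2059 \cdot 10^{-5}$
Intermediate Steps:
$n{\left(N \right)} = 15$ ($n{\left(N \right)} = 7 - -8 = 7 + 8 = 15$)
$b{\left(s,I \right)} = \frac{15}{I}$
$\frac{1}{31193 + b{\left(272,-288 \right)}} = \frac{1}{31193 + \frac{15}{-288}} = \frac{1}{31193 + 15 \left(- \frac{1}{288}\right)} = \frac{1}{31193 - \frac{5}{96}} = \frac{1}{\frac{2994523}{96}} = \frac{96}{2994523}$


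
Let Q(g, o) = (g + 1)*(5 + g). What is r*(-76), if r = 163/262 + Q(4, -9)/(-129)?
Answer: -117002/5633 ≈ -20.771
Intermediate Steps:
Q(g, o) = (1 + g)*(5 + g)
r = 3079/11266 (r = 163/262 + (5 + 4**2 + 6*4)/(-129) = 163*(1/262) + (5 + 16 + 24)*(-1/129) = 163/262 + 45*(-1/129) = 163/262 - 15/43 = 3079/11266 ≈ 0.27330)
r*(-76) = (3079/11266)*(-76) = -117002/5633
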